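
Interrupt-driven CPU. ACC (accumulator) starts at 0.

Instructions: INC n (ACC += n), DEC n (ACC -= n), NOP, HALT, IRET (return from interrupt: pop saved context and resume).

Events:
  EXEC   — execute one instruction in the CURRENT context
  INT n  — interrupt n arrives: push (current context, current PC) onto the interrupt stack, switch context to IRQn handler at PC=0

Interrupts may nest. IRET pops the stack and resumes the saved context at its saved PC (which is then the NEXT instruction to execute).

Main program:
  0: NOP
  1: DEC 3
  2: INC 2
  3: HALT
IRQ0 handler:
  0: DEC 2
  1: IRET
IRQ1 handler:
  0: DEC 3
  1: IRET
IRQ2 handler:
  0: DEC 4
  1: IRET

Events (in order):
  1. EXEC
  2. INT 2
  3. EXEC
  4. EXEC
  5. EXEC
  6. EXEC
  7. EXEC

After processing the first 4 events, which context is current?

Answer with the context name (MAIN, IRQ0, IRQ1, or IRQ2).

Event 1 (EXEC): [MAIN] PC=0: NOP
Event 2 (INT 2): INT 2 arrives: push (MAIN, PC=1), enter IRQ2 at PC=0 (depth now 1)
Event 3 (EXEC): [IRQ2] PC=0: DEC 4 -> ACC=-4
Event 4 (EXEC): [IRQ2] PC=1: IRET -> resume MAIN at PC=1 (depth now 0)

Answer: MAIN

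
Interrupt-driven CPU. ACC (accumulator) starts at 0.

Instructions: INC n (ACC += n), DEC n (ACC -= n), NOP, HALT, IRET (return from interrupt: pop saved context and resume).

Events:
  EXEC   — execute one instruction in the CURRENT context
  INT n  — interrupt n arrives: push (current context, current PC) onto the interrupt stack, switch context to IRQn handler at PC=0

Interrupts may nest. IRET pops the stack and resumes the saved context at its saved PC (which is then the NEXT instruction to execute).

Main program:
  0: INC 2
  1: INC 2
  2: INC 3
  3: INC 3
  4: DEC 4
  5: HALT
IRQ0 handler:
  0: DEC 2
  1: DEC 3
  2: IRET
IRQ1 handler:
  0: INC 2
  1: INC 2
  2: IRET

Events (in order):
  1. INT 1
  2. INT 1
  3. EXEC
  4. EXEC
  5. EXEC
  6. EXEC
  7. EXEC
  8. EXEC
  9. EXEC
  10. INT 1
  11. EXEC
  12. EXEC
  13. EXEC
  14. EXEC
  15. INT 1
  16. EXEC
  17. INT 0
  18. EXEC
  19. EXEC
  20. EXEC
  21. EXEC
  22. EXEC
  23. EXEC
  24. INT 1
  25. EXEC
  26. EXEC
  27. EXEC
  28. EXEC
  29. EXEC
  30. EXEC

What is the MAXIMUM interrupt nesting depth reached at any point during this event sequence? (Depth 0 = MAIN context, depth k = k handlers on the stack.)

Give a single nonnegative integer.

Answer: 2

Derivation:
Event 1 (INT 1): INT 1 arrives: push (MAIN, PC=0), enter IRQ1 at PC=0 (depth now 1) [depth=1]
Event 2 (INT 1): INT 1 arrives: push (IRQ1, PC=0), enter IRQ1 at PC=0 (depth now 2) [depth=2]
Event 3 (EXEC): [IRQ1] PC=0: INC 2 -> ACC=2 [depth=2]
Event 4 (EXEC): [IRQ1] PC=1: INC 2 -> ACC=4 [depth=2]
Event 5 (EXEC): [IRQ1] PC=2: IRET -> resume IRQ1 at PC=0 (depth now 1) [depth=1]
Event 6 (EXEC): [IRQ1] PC=0: INC 2 -> ACC=6 [depth=1]
Event 7 (EXEC): [IRQ1] PC=1: INC 2 -> ACC=8 [depth=1]
Event 8 (EXEC): [IRQ1] PC=2: IRET -> resume MAIN at PC=0 (depth now 0) [depth=0]
Event 9 (EXEC): [MAIN] PC=0: INC 2 -> ACC=10 [depth=0]
Event 10 (INT 1): INT 1 arrives: push (MAIN, PC=1), enter IRQ1 at PC=0 (depth now 1) [depth=1]
Event 11 (EXEC): [IRQ1] PC=0: INC 2 -> ACC=12 [depth=1]
Event 12 (EXEC): [IRQ1] PC=1: INC 2 -> ACC=14 [depth=1]
Event 13 (EXEC): [IRQ1] PC=2: IRET -> resume MAIN at PC=1 (depth now 0) [depth=0]
Event 14 (EXEC): [MAIN] PC=1: INC 2 -> ACC=16 [depth=0]
Event 15 (INT 1): INT 1 arrives: push (MAIN, PC=2), enter IRQ1 at PC=0 (depth now 1) [depth=1]
Event 16 (EXEC): [IRQ1] PC=0: INC 2 -> ACC=18 [depth=1]
Event 17 (INT 0): INT 0 arrives: push (IRQ1, PC=1), enter IRQ0 at PC=0 (depth now 2) [depth=2]
Event 18 (EXEC): [IRQ0] PC=0: DEC 2 -> ACC=16 [depth=2]
Event 19 (EXEC): [IRQ0] PC=1: DEC 3 -> ACC=13 [depth=2]
Event 20 (EXEC): [IRQ0] PC=2: IRET -> resume IRQ1 at PC=1 (depth now 1) [depth=1]
Event 21 (EXEC): [IRQ1] PC=1: INC 2 -> ACC=15 [depth=1]
Event 22 (EXEC): [IRQ1] PC=2: IRET -> resume MAIN at PC=2 (depth now 0) [depth=0]
Event 23 (EXEC): [MAIN] PC=2: INC 3 -> ACC=18 [depth=0]
Event 24 (INT 1): INT 1 arrives: push (MAIN, PC=3), enter IRQ1 at PC=0 (depth now 1) [depth=1]
Event 25 (EXEC): [IRQ1] PC=0: INC 2 -> ACC=20 [depth=1]
Event 26 (EXEC): [IRQ1] PC=1: INC 2 -> ACC=22 [depth=1]
Event 27 (EXEC): [IRQ1] PC=2: IRET -> resume MAIN at PC=3 (depth now 0) [depth=0]
Event 28 (EXEC): [MAIN] PC=3: INC 3 -> ACC=25 [depth=0]
Event 29 (EXEC): [MAIN] PC=4: DEC 4 -> ACC=21 [depth=0]
Event 30 (EXEC): [MAIN] PC=5: HALT [depth=0]
Max depth observed: 2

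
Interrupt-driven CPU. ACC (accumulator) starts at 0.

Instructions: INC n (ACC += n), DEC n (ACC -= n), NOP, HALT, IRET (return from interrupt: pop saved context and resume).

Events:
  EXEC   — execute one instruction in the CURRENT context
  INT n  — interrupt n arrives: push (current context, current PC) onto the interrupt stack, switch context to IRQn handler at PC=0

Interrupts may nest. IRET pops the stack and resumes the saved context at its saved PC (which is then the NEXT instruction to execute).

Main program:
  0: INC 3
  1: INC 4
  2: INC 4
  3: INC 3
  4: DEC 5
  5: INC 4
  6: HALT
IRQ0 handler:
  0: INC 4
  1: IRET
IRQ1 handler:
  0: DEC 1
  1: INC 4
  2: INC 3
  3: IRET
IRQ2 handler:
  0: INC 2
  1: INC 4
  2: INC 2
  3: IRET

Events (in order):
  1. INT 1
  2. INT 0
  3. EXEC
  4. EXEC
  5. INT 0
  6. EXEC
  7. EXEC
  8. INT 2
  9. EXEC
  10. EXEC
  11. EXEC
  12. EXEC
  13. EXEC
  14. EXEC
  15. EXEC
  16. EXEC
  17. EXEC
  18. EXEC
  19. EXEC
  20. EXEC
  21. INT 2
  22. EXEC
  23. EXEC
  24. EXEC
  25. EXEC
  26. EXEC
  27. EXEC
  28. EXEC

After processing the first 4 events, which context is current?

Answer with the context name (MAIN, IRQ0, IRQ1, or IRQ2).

Event 1 (INT 1): INT 1 arrives: push (MAIN, PC=0), enter IRQ1 at PC=0 (depth now 1)
Event 2 (INT 0): INT 0 arrives: push (IRQ1, PC=0), enter IRQ0 at PC=0 (depth now 2)
Event 3 (EXEC): [IRQ0] PC=0: INC 4 -> ACC=4
Event 4 (EXEC): [IRQ0] PC=1: IRET -> resume IRQ1 at PC=0 (depth now 1)

Answer: IRQ1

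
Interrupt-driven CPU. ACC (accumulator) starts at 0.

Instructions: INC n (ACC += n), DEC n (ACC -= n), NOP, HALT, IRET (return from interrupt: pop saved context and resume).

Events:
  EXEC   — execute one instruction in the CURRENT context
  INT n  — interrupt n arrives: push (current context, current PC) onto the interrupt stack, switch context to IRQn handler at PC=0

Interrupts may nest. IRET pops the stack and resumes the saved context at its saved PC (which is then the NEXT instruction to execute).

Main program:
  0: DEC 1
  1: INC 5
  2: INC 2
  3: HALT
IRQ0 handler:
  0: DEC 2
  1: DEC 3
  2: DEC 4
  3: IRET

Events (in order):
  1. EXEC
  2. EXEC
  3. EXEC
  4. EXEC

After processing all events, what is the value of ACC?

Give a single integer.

Event 1 (EXEC): [MAIN] PC=0: DEC 1 -> ACC=-1
Event 2 (EXEC): [MAIN] PC=1: INC 5 -> ACC=4
Event 3 (EXEC): [MAIN] PC=2: INC 2 -> ACC=6
Event 4 (EXEC): [MAIN] PC=3: HALT

Answer: 6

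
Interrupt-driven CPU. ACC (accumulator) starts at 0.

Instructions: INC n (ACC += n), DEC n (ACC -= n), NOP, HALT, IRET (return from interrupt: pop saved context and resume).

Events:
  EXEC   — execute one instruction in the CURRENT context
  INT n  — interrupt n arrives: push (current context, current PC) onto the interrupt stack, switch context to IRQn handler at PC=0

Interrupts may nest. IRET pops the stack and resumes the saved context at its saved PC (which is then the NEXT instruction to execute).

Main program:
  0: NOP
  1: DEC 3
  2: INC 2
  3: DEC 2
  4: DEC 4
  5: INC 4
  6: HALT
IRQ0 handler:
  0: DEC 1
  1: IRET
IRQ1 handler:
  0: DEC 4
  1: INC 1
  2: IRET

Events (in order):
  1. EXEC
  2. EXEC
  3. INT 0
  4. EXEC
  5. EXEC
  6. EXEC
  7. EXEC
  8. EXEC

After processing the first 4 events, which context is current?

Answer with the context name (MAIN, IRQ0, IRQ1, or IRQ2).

Event 1 (EXEC): [MAIN] PC=0: NOP
Event 2 (EXEC): [MAIN] PC=1: DEC 3 -> ACC=-3
Event 3 (INT 0): INT 0 arrives: push (MAIN, PC=2), enter IRQ0 at PC=0 (depth now 1)
Event 4 (EXEC): [IRQ0] PC=0: DEC 1 -> ACC=-4

Answer: IRQ0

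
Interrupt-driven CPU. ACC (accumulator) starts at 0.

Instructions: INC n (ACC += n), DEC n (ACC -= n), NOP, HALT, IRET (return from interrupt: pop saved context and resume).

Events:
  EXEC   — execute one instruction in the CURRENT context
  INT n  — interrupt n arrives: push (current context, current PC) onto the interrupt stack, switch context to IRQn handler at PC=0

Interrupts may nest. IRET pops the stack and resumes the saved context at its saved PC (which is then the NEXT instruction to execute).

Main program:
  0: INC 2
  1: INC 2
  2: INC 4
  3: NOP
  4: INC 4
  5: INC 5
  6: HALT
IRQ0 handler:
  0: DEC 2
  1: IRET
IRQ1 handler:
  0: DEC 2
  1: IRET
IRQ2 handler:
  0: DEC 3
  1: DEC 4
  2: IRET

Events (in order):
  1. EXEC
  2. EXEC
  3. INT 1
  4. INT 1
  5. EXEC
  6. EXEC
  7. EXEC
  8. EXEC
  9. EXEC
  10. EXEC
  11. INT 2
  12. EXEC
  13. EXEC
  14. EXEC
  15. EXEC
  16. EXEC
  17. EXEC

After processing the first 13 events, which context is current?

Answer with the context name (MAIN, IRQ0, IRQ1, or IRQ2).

Answer: IRQ2

Derivation:
Event 1 (EXEC): [MAIN] PC=0: INC 2 -> ACC=2
Event 2 (EXEC): [MAIN] PC=1: INC 2 -> ACC=4
Event 3 (INT 1): INT 1 arrives: push (MAIN, PC=2), enter IRQ1 at PC=0 (depth now 1)
Event 4 (INT 1): INT 1 arrives: push (IRQ1, PC=0), enter IRQ1 at PC=0 (depth now 2)
Event 5 (EXEC): [IRQ1] PC=0: DEC 2 -> ACC=2
Event 6 (EXEC): [IRQ1] PC=1: IRET -> resume IRQ1 at PC=0 (depth now 1)
Event 7 (EXEC): [IRQ1] PC=0: DEC 2 -> ACC=0
Event 8 (EXEC): [IRQ1] PC=1: IRET -> resume MAIN at PC=2 (depth now 0)
Event 9 (EXEC): [MAIN] PC=2: INC 4 -> ACC=4
Event 10 (EXEC): [MAIN] PC=3: NOP
Event 11 (INT 2): INT 2 arrives: push (MAIN, PC=4), enter IRQ2 at PC=0 (depth now 1)
Event 12 (EXEC): [IRQ2] PC=0: DEC 3 -> ACC=1
Event 13 (EXEC): [IRQ2] PC=1: DEC 4 -> ACC=-3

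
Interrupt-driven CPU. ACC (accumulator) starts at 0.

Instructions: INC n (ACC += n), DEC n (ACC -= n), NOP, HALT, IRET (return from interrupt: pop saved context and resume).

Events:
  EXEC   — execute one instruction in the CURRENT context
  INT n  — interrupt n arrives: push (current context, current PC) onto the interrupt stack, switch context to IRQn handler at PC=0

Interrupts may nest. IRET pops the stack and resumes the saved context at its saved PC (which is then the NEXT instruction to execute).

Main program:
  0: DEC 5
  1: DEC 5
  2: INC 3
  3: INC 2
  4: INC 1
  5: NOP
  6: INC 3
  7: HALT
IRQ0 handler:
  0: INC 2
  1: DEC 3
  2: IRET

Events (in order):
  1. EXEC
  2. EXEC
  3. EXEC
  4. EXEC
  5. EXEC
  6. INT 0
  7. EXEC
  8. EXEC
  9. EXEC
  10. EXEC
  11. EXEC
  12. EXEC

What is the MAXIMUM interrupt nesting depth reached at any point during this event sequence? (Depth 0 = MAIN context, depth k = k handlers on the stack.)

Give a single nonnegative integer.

Event 1 (EXEC): [MAIN] PC=0: DEC 5 -> ACC=-5 [depth=0]
Event 2 (EXEC): [MAIN] PC=1: DEC 5 -> ACC=-10 [depth=0]
Event 3 (EXEC): [MAIN] PC=2: INC 3 -> ACC=-7 [depth=0]
Event 4 (EXEC): [MAIN] PC=3: INC 2 -> ACC=-5 [depth=0]
Event 5 (EXEC): [MAIN] PC=4: INC 1 -> ACC=-4 [depth=0]
Event 6 (INT 0): INT 0 arrives: push (MAIN, PC=5), enter IRQ0 at PC=0 (depth now 1) [depth=1]
Event 7 (EXEC): [IRQ0] PC=0: INC 2 -> ACC=-2 [depth=1]
Event 8 (EXEC): [IRQ0] PC=1: DEC 3 -> ACC=-5 [depth=1]
Event 9 (EXEC): [IRQ0] PC=2: IRET -> resume MAIN at PC=5 (depth now 0) [depth=0]
Event 10 (EXEC): [MAIN] PC=5: NOP [depth=0]
Event 11 (EXEC): [MAIN] PC=6: INC 3 -> ACC=-2 [depth=0]
Event 12 (EXEC): [MAIN] PC=7: HALT [depth=0]
Max depth observed: 1

Answer: 1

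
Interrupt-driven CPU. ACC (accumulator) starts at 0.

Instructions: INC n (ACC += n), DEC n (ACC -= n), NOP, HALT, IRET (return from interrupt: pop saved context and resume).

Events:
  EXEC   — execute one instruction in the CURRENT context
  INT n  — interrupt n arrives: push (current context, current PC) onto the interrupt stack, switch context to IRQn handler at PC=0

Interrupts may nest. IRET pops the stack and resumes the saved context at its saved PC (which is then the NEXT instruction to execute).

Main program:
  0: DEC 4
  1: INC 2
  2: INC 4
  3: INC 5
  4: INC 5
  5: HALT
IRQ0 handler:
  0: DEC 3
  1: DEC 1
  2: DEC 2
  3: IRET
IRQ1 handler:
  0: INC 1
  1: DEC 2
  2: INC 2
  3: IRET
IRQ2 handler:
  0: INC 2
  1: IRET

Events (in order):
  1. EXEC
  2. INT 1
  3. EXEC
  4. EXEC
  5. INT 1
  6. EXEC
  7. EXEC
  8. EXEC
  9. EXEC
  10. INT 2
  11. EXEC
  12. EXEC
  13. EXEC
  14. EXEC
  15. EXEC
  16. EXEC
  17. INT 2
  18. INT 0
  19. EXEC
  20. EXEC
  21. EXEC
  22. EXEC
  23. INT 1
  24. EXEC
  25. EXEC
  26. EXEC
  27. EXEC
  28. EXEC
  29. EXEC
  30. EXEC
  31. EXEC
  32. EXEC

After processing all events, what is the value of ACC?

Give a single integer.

Answer: 13

Derivation:
Event 1 (EXEC): [MAIN] PC=0: DEC 4 -> ACC=-4
Event 2 (INT 1): INT 1 arrives: push (MAIN, PC=1), enter IRQ1 at PC=0 (depth now 1)
Event 3 (EXEC): [IRQ1] PC=0: INC 1 -> ACC=-3
Event 4 (EXEC): [IRQ1] PC=1: DEC 2 -> ACC=-5
Event 5 (INT 1): INT 1 arrives: push (IRQ1, PC=2), enter IRQ1 at PC=0 (depth now 2)
Event 6 (EXEC): [IRQ1] PC=0: INC 1 -> ACC=-4
Event 7 (EXEC): [IRQ1] PC=1: DEC 2 -> ACC=-6
Event 8 (EXEC): [IRQ1] PC=2: INC 2 -> ACC=-4
Event 9 (EXEC): [IRQ1] PC=3: IRET -> resume IRQ1 at PC=2 (depth now 1)
Event 10 (INT 2): INT 2 arrives: push (IRQ1, PC=2), enter IRQ2 at PC=0 (depth now 2)
Event 11 (EXEC): [IRQ2] PC=0: INC 2 -> ACC=-2
Event 12 (EXEC): [IRQ2] PC=1: IRET -> resume IRQ1 at PC=2 (depth now 1)
Event 13 (EXEC): [IRQ1] PC=2: INC 2 -> ACC=0
Event 14 (EXEC): [IRQ1] PC=3: IRET -> resume MAIN at PC=1 (depth now 0)
Event 15 (EXEC): [MAIN] PC=1: INC 2 -> ACC=2
Event 16 (EXEC): [MAIN] PC=2: INC 4 -> ACC=6
Event 17 (INT 2): INT 2 arrives: push (MAIN, PC=3), enter IRQ2 at PC=0 (depth now 1)
Event 18 (INT 0): INT 0 arrives: push (IRQ2, PC=0), enter IRQ0 at PC=0 (depth now 2)
Event 19 (EXEC): [IRQ0] PC=0: DEC 3 -> ACC=3
Event 20 (EXEC): [IRQ0] PC=1: DEC 1 -> ACC=2
Event 21 (EXEC): [IRQ0] PC=2: DEC 2 -> ACC=0
Event 22 (EXEC): [IRQ0] PC=3: IRET -> resume IRQ2 at PC=0 (depth now 1)
Event 23 (INT 1): INT 1 arrives: push (IRQ2, PC=0), enter IRQ1 at PC=0 (depth now 2)
Event 24 (EXEC): [IRQ1] PC=0: INC 1 -> ACC=1
Event 25 (EXEC): [IRQ1] PC=1: DEC 2 -> ACC=-1
Event 26 (EXEC): [IRQ1] PC=2: INC 2 -> ACC=1
Event 27 (EXEC): [IRQ1] PC=3: IRET -> resume IRQ2 at PC=0 (depth now 1)
Event 28 (EXEC): [IRQ2] PC=0: INC 2 -> ACC=3
Event 29 (EXEC): [IRQ2] PC=1: IRET -> resume MAIN at PC=3 (depth now 0)
Event 30 (EXEC): [MAIN] PC=3: INC 5 -> ACC=8
Event 31 (EXEC): [MAIN] PC=4: INC 5 -> ACC=13
Event 32 (EXEC): [MAIN] PC=5: HALT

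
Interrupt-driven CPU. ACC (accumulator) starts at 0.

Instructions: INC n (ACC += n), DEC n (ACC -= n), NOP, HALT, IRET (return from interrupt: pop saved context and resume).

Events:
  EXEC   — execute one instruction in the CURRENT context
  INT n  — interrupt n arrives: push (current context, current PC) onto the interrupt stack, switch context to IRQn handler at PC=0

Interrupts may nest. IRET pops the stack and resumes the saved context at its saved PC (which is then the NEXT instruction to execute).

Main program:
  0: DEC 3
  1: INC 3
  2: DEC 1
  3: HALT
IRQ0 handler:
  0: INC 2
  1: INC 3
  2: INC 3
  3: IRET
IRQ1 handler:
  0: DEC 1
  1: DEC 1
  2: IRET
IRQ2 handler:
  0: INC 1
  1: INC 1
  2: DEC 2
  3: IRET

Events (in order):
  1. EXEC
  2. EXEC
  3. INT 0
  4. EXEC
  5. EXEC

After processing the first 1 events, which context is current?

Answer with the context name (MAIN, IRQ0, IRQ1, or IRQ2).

Event 1 (EXEC): [MAIN] PC=0: DEC 3 -> ACC=-3

Answer: MAIN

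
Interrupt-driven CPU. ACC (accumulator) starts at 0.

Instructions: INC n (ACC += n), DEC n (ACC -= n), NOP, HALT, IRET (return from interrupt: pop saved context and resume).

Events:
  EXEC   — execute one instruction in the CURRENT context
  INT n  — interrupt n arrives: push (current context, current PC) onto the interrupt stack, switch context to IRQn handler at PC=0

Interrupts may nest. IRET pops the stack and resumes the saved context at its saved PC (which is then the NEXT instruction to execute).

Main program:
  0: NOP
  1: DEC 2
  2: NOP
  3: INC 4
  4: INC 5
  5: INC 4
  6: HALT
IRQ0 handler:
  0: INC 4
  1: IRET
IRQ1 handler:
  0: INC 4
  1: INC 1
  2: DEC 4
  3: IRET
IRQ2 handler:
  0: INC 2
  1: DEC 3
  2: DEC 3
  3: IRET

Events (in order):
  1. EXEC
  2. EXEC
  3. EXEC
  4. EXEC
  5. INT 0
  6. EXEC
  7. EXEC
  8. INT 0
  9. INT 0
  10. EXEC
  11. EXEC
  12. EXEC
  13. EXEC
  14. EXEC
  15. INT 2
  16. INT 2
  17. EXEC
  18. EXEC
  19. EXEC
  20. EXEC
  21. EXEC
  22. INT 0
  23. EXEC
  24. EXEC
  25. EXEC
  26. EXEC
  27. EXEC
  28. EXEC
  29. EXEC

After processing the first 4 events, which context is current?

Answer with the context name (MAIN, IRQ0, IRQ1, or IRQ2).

Answer: MAIN

Derivation:
Event 1 (EXEC): [MAIN] PC=0: NOP
Event 2 (EXEC): [MAIN] PC=1: DEC 2 -> ACC=-2
Event 3 (EXEC): [MAIN] PC=2: NOP
Event 4 (EXEC): [MAIN] PC=3: INC 4 -> ACC=2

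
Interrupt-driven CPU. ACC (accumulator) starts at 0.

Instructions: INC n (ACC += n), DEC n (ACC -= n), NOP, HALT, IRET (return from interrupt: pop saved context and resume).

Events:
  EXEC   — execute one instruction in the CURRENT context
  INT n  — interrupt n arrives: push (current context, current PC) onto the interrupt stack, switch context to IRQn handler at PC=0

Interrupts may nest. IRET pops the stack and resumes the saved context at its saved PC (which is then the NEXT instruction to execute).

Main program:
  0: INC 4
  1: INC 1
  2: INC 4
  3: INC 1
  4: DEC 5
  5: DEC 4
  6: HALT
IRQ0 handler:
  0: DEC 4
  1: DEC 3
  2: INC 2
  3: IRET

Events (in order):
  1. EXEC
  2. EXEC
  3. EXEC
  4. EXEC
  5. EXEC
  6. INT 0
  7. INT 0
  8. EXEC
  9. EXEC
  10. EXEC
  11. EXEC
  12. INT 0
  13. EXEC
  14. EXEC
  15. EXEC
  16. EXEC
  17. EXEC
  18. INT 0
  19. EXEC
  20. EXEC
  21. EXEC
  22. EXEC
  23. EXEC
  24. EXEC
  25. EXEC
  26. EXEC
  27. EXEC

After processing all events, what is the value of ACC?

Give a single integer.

Answer: -19

Derivation:
Event 1 (EXEC): [MAIN] PC=0: INC 4 -> ACC=4
Event 2 (EXEC): [MAIN] PC=1: INC 1 -> ACC=5
Event 3 (EXEC): [MAIN] PC=2: INC 4 -> ACC=9
Event 4 (EXEC): [MAIN] PC=3: INC 1 -> ACC=10
Event 5 (EXEC): [MAIN] PC=4: DEC 5 -> ACC=5
Event 6 (INT 0): INT 0 arrives: push (MAIN, PC=5), enter IRQ0 at PC=0 (depth now 1)
Event 7 (INT 0): INT 0 arrives: push (IRQ0, PC=0), enter IRQ0 at PC=0 (depth now 2)
Event 8 (EXEC): [IRQ0] PC=0: DEC 4 -> ACC=1
Event 9 (EXEC): [IRQ0] PC=1: DEC 3 -> ACC=-2
Event 10 (EXEC): [IRQ0] PC=2: INC 2 -> ACC=0
Event 11 (EXEC): [IRQ0] PC=3: IRET -> resume IRQ0 at PC=0 (depth now 1)
Event 12 (INT 0): INT 0 arrives: push (IRQ0, PC=0), enter IRQ0 at PC=0 (depth now 2)
Event 13 (EXEC): [IRQ0] PC=0: DEC 4 -> ACC=-4
Event 14 (EXEC): [IRQ0] PC=1: DEC 3 -> ACC=-7
Event 15 (EXEC): [IRQ0] PC=2: INC 2 -> ACC=-5
Event 16 (EXEC): [IRQ0] PC=3: IRET -> resume IRQ0 at PC=0 (depth now 1)
Event 17 (EXEC): [IRQ0] PC=0: DEC 4 -> ACC=-9
Event 18 (INT 0): INT 0 arrives: push (IRQ0, PC=1), enter IRQ0 at PC=0 (depth now 2)
Event 19 (EXEC): [IRQ0] PC=0: DEC 4 -> ACC=-13
Event 20 (EXEC): [IRQ0] PC=1: DEC 3 -> ACC=-16
Event 21 (EXEC): [IRQ0] PC=2: INC 2 -> ACC=-14
Event 22 (EXEC): [IRQ0] PC=3: IRET -> resume IRQ0 at PC=1 (depth now 1)
Event 23 (EXEC): [IRQ0] PC=1: DEC 3 -> ACC=-17
Event 24 (EXEC): [IRQ0] PC=2: INC 2 -> ACC=-15
Event 25 (EXEC): [IRQ0] PC=3: IRET -> resume MAIN at PC=5 (depth now 0)
Event 26 (EXEC): [MAIN] PC=5: DEC 4 -> ACC=-19
Event 27 (EXEC): [MAIN] PC=6: HALT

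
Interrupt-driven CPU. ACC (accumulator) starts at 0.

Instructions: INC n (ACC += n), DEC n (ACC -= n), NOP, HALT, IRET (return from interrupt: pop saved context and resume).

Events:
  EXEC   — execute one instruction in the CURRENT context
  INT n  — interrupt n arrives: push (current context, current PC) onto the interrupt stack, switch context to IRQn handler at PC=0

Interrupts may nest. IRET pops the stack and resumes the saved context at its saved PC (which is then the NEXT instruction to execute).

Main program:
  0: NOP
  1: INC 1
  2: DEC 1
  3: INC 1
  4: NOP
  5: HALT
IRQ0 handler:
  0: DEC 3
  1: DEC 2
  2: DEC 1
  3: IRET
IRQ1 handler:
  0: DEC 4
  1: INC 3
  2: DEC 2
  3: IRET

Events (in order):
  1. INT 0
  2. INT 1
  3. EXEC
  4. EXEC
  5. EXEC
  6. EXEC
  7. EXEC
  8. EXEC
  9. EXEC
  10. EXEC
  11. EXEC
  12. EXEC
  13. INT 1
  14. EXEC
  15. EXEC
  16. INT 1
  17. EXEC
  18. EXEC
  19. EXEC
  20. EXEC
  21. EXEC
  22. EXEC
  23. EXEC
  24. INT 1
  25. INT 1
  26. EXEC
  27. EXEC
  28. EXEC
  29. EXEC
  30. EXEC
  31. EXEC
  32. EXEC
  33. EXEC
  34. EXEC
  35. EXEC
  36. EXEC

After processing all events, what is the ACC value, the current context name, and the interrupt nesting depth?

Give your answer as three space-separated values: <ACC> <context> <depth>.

Answer: -20 MAIN 0

Derivation:
Event 1 (INT 0): INT 0 arrives: push (MAIN, PC=0), enter IRQ0 at PC=0 (depth now 1)
Event 2 (INT 1): INT 1 arrives: push (IRQ0, PC=0), enter IRQ1 at PC=0 (depth now 2)
Event 3 (EXEC): [IRQ1] PC=0: DEC 4 -> ACC=-4
Event 4 (EXEC): [IRQ1] PC=1: INC 3 -> ACC=-1
Event 5 (EXEC): [IRQ1] PC=2: DEC 2 -> ACC=-3
Event 6 (EXEC): [IRQ1] PC=3: IRET -> resume IRQ0 at PC=0 (depth now 1)
Event 7 (EXEC): [IRQ0] PC=0: DEC 3 -> ACC=-6
Event 8 (EXEC): [IRQ0] PC=1: DEC 2 -> ACC=-8
Event 9 (EXEC): [IRQ0] PC=2: DEC 1 -> ACC=-9
Event 10 (EXEC): [IRQ0] PC=3: IRET -> resume MAIN at PC=0 (depth now 0)
Event 11 (EXEC): [MAIN] PC=0: NOP
Event 12 (EXEC): [MAIN] PC=1: INC 1 -> ACC=-8
Event 13 (INT 1): INT 1 arrives: push (MAIN, PC=2), enter IRQ1 at PC=0 (depth now 1)
Event 14 (EXEC): [IRQ1] PC=0: DEC 4 -> ACC=-12
Event 15 (EXEC): [IRQ1] PC=1: INC 3 -> ACC=-9
Event 16 (INT 1): INT 1 arrives: push (IRQ1, PC=2), enter IRQ1 at PC=0 (depth now 2)
Event 17 (EXEC): [IRQ1] PC=0: DEC 4 -> ACC=-13
Event 18 (EXEC): [IRQ1] PC=1: INC 3 -> ACC=-10
Event 19 (EXEC): [IRQ1] PC=2: DEC 2 -> ACC=-12
Event 20 (EXEC): [IRQ1] PC=3: IRET -> resume IRQ1 at PC=2 (depth now 1)
Event 21 (EXEC): [IRQ1] PC=2: DEC 2 -> ACC=-14
Event 22 (EXEC): [IRQ1] PC=3: IRET -> resume MAIN at PC=2 (depth now 0)
Event 23 (EXEC): [MAIN] PC=2: DEC 1 -> ACC=-15
Event 24 (INT 1): INT 1 arrives: push (MAIN, PC=3), enter IRQ1 at PC=0 (depth now 1)
Event 25 (INT 1): INT 1 arrives: push (IRQ1, PC=0), enter IRQ1 at PC=0 (depth now 2)
Event 26 (EXEC): [IRQ1] PC=0: DEC 4 -> ACC=-19
Event 27 (EXEC): [IRQ1] PC=1: INC 3 -> ACC=-16
Event 28 (EXEC): [IRQ1] PC=2: DEC 2 -> ACC=-18
Event 29 (EXEC): [IRQ1] PC=3: IRET -> resume IRQ1 at PC=0 (depth now 1)
Event 30 (EXEC): [IRQ1] PC=0: DEC 4 -> ACC=-22
Event 31 (EXEC): [IRQ1] PC=1: INC 3 -> ACC=-19
Event 32 (EXEC): [IRQ1] PC=2: DEC 2 -> ACC=-21
Event 33 (EXEC): [IRQ1] PC=3: IRET -> resume MAIN at PC=3 (depth now 0)
Event 34 (EXEC): [MAIN] PC=3: INC 1 -> ACC=-20
Event 35 (EXEC): [MAIN] PC=4: NOP
Event 36 (EXEC): [MAIN] PC=5: HALT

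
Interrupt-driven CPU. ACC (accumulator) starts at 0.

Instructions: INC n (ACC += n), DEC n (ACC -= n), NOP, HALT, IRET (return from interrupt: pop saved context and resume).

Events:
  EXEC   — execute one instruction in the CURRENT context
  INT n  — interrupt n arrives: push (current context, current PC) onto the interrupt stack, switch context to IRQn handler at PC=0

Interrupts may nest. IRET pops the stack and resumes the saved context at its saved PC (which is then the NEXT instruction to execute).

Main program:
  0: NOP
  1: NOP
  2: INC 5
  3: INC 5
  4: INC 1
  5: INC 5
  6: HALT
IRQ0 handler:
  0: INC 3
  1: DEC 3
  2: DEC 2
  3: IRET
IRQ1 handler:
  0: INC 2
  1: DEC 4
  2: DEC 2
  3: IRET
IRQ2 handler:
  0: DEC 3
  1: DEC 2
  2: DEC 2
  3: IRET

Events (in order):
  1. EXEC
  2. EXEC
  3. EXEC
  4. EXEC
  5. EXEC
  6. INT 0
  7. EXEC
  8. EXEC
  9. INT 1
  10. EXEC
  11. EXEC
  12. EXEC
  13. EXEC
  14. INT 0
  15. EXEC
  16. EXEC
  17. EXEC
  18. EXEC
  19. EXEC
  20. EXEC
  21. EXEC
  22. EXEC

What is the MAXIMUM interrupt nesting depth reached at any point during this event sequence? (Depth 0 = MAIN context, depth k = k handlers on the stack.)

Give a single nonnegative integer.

Event 1 (EXEC): [MAIN] PC=0: NOP [depth=0]
Event 2 (EXEC): [MAIN] PC=1: NOP [depth=0]
Event 3 (EXEC): [MAIN] PC=2: INC 5 -> ACC=5 [depth=0]
Event 4 (EXEC): [MAIN] PC=3: INC 5 -> ACC=10 [depth=0]
Event 5 (EXEC): [MAIN] PC=4: INC 1 -> ACC=11 [depth=0]
Event 6 (INT 0): INT 0 arrives: push (MAIN, PC=5), enter IRQ0 at PC=0 (depth now 1) [depth=1]
Event 7 (EXEC): [IRQ0] PC=0: INC 3 -> ACC=14 [depth=1]
Event 8 (EXEC): [IRQ0] PC=1: DEC 3 -> ACC=11 [depth=1]
Event 9 (INT 1): INT 1 arrives: push (IRQ0, PC=2), enter IRQ1 at PC=0 (depth now 2) [depth=2]
Event 10 (EXEC): [IRQ1] PC=0: INC 2 -> ACC=13 [depth=2]
Event 11 (EXEC): [IRQ1] PC=1: DEC 4 -> ACC=9 [depth=2]
Event 12 (EXEC): [IRQ1] PC=2: DEC 2 -> ACC=7 [depth=2]
Event 13 (EXEC): [IRQ1] PC=3: IRET -> resume IRQ0 at PC=2 (depth now 1) [depth=1]
Event 14 (INT 0): INT 0 arrives: push (IRQ0, PC=2), enter IRQ0 at PC=0 (depth now 2) [depth=2]
Event 15 (EXEC): [IRQ0] PC=0: INC 3 -> ACC=10 [depth=2]
Event 16 (EXEC): [IRQ0] PC=1: DEC 3 -> ACC=7 [depth=2]
Event 17 (EXEC): [IRQ0] PC=2: DEC 2 -> ACC=5 [depth=2]
Event 18 (EXEC): [IRQ0] PC=3: IRET -> resume IRQ0 at PC=2 (depth now 1) [depth=1]
Event 19 (EXEC): [IRQ0] PC=2: DEC 2 -> ACC=3 [depth=1]
Event 20 (EXEC): [IRQ0] PC=3: IRET -> resume MAIN at PC=5 (depth now 0) [depth=0]
Event 21 (EXEC): [MAIN] PC=5: INC 5 -> ACC=8 [depth=0]
Event 22 (EXEC): [MAIN] PC=6: HALT [depth=0]
Max depth observed: 2

Answer: 2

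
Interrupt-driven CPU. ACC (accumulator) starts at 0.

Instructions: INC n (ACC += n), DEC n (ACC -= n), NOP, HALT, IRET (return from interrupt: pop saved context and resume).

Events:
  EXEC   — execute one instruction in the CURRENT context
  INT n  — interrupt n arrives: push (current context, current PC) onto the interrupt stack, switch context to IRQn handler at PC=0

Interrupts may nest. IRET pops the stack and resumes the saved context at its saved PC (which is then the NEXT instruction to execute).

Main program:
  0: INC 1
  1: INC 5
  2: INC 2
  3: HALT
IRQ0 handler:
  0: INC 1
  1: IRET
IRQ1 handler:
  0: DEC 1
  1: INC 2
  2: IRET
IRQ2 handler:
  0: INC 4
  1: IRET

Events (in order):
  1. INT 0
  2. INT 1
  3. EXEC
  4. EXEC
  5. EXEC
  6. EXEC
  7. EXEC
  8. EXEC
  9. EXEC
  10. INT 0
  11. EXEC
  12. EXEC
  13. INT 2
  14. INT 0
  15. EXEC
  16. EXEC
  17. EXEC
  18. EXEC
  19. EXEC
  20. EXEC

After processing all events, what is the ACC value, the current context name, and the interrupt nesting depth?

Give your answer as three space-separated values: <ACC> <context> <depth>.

Event 1 (INT 0): INT 0 arrives: push (MAIN, PC=0), enter IRQ0 at PC=0 (depth now 1)
Event 2 (INT 1): INT 1 arrives: push (IRQ0, PC=0), enter IRQ1 at PC=0 (depth now 2)
Event 3 (EXEC): [IRQ1] PC=0: DEC 1 -> ACC=-1
Event 4 (EXEC): [IRQ1] PC=1: INC 2 -> ACC=1
Event 5 (EXEC): [IRQ1] PC=2: IRET -> resume IRQ0 at PC=0 (depth now 1)
Event 6 (EXEC): [IRQ0] PC=0: INC 1 -> ACC=2
Event 7 (EXEC): [IRQ0] PC=1: IRET -> resume MAIN at PC=0 (depth now 0)
Event 8 (EXEC): [MAIN] PC=0: INC 1 -> ACC=3
Event 9 (EXEC): [MAIN] PC=1: INC 5 -> ACC=8
Event 10 (INT 0): INT 0 arrives: push (MAIN, PC=2), enter IRQ0 at PC=0 (depth now 1)
Event 11 (EXEC): [IRQ0] PC=0: INC 1 -> ACC=9
Event 12 (EXEC): [IRQ0] PC=1: IRET -> resume MAIN at PC=2 (depth now 0)
Event 13 (INT 2): INT 2 arrives: push (MAIN, PC=2), enter IRQ2 at PC=0 (depth now 1)
Event 14 (INT 0): INT 0 arrives: push (IRQ2, PC=0), enter IRQ0 at PC=0 (depth now 2)
Event 15 (EXEC): [IRQ0] PC=0: INC 1 -> ACC=10
Event 16 (EXEC): [IRQ0] PC=1: IRET -> resume IRQ2 at PC=0 (depth now 1)
Event 17 (EXEC): [IRQ2] PC=0: INC 4 -> ACC=14
Event 18 (EXEC): [IRQ2] PC=1: IRET -> resume MAIN at PC=2 (depth now 0)
Event 19 (EXEC): [MAIN] PC=2: INC 2 -> ACC=16
Event 20 (EXEC): [MAIN] PC=3: HALT

Answer: 16 MAIN 0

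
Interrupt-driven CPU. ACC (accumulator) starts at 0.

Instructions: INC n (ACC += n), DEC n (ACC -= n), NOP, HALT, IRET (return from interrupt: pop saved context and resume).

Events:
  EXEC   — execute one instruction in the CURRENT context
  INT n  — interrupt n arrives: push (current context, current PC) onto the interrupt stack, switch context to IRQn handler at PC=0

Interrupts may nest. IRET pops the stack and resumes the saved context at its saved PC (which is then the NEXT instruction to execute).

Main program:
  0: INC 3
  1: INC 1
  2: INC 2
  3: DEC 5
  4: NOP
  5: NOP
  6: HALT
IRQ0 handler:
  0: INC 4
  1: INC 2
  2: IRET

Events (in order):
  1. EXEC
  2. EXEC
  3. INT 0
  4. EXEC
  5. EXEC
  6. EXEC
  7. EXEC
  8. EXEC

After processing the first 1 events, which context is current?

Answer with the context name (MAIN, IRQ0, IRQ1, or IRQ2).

Event 1 (EXEC): [MAIN] PC=0: INC 3 -> ACC=3

Answer: MAIN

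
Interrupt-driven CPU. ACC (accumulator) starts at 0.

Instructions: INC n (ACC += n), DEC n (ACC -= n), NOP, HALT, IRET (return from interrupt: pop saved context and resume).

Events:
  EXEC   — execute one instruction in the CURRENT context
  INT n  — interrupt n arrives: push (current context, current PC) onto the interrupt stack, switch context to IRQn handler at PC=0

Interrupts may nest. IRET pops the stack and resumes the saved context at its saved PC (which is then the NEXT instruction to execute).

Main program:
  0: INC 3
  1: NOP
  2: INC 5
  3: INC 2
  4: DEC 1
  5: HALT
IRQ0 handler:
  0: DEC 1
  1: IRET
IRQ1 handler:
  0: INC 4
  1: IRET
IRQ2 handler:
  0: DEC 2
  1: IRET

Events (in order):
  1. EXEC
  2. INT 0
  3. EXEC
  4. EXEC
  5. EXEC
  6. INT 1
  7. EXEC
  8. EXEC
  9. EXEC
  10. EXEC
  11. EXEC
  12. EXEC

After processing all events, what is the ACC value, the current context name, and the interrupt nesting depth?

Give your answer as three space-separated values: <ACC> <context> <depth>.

Answer: 12 MAIN 0

Derivation:
Event 1 (EXEC): [MAIN] PC=0: INC 3 -> ACC=3
Event 2 (INT 0): INT 0 arrives: push (MAIN, PC=1), enter IRQ0 at PC=0 (depth now 1)
Event 3 (EXEC): [IRQ0] PC=0: DEC 1 -> ACC=2
Event 4 (EXEC): [IRQ0] PC=1: IRET -> resume MAIN at PC=1 (depth now 0)
Event 5 (EXEC): [MAIN] PC=1: NOP
Event 6 (INT 1): INT 1 arrives: push (MAIN, PC=2), enter IRQ1 at PC=0 (depth now 1)
Event 7 (EXEC): [IRQ1] PC=0: INC 4 -> ACC=6
Event 8 (EXEC): [IRQ1] PC=1: IRET -> resume MAIN at PC=2 (depth now 0)
Event 9 (EXEC): [MAIN] PC=2: INC 5 -> ACC=11
Event 10 (EXEC): [MAIN] PC=3: INC 2 -> ACC=13
Event 11 (EXEC): [MAIN] PC=4: DEC 1 -> ACC=12
Event 12 (EXEC): [MAIN] PC=5: HALT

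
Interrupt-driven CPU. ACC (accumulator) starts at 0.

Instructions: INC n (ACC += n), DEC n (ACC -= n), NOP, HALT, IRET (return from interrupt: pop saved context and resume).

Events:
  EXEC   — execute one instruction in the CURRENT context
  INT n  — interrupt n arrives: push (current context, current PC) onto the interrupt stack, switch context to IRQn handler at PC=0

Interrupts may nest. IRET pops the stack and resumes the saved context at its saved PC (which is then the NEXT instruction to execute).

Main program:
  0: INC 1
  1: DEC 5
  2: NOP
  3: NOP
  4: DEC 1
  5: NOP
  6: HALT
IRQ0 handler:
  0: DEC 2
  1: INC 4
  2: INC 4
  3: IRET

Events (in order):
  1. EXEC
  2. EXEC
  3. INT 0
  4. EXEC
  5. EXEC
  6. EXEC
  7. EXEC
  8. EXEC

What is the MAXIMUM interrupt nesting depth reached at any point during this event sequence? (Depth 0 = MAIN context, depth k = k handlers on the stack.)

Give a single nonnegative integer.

Event 1 (EXEC): [MAIN] PC=0: INC 1 -> ACC=1 [depth=0]
Event 2 (EXEC): [MAIN] PC=1: DEC 5 -> ACC=-4 [depth=0]
Event 3 (INT 0): INT 0 arrives: push (MAIN, PC=2), enter IRQ0 at PC=0 (depth now 1) [depth=1]
Event 4 (EXEC): [IRQ0] PC=0: DEC 2 -> ACC=-6 [depth=1]
Event 5 (EXEC): [IRQ0] PC=1: INC 4 -> ACC=-2 [depth=1]
Event 6 (EXEC): [IRQ0] PC=2: INC 4 -> ACC=2 [depth=1]
Event 7 (EXEC): [IRQ0] PC=3: IRET -> resume MAIN at PC=2 (depth now 0) [depth=0]
Event 8 (EXEC): [MAIN] PC=2: NOP [depth=0]
Max depth observed: 1

Answer: 1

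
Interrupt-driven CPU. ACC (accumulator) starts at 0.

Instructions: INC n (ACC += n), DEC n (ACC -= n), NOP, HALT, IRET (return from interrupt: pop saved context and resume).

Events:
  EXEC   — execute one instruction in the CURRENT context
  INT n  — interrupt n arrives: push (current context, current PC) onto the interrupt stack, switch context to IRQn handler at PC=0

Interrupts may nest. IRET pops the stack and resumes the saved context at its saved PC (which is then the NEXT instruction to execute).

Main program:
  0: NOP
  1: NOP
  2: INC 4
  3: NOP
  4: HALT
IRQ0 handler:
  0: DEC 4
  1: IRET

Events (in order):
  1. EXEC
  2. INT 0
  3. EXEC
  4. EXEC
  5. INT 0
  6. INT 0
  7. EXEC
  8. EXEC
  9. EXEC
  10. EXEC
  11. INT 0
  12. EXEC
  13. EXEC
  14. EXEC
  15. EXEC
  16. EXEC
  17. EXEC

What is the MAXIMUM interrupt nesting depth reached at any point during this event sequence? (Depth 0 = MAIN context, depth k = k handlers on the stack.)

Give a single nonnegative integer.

Event 1 (EXEC): [MAIN] PC=0: NOP [depth=0]
Event 2 (INT 0): INT 0 arrives: push (MAIN, PC=1), enter IRQ0 at PC=0 (depth now 1) [depth=1]
Event 3 (EXEC): [IRQ0] PC=0: DEC 4 -> ACC=-4 [depth=1]
Event 4 (EXEC): [IRQ0] PC=1: IRET -> resume MAIN at PC=1 (depth now 0) [depth=0]
Event 5 (INT 0): INT 0 arrives: push (MAIN, PC=1), enter IRQ0 at PC=0 (depth now 1) [depth=1]
Event 6 (INT 0): INT 0 arrives: push (IRQ0, PC=0), enter IRQ0 at PC=0 (depth now 2) [depth=2]
Event 7 (EXEC): [IRQ0] PC=0: DEC 4 -> ACC=-8 [depth=2]
Event 8 (EXEC): [IRQ0] PC=1: IRET -> resume IRQ0 at PC=0 (depth now 1) [depth=1]
Event 9 (EXEC): [IRQ0] PC=0: DEC 4 -> ACC=-12 [depth=1]
Event 10 (EXEC): [IRQ0] PC=1: IRET -> resume MAIN at PC=1 (depth now 0) [depth=0]
Event 11 (INT 0): INT 0 arrives: push (MAIN, PC=1), enter IRQ0 at PC=0 (depth now 1) [depth=1]
Event 12 (EXEC): [IRQ0] PC=0: DEC 4 -> ACC=-16 [depth=1]
Event 13 (EXEC): [IRQ0] PC=1: IRET -> resume MAIN at PC=1 (depth now 0) [depth=0]
Event 14 (EXEC): [MAIN] PC=1: NOP [depth=0]
Event 15 (EXEC): [MAIN] PC=2: INC 4 -> ACC=-12 [depth=0]
Event 16 (EXEC): [MAIN] PC=3: NOP [depth=0]
Event 17 (EXEC): [MAIN] PC=4: HALT [depth=0]
Max depth observed: 2

Answer: 2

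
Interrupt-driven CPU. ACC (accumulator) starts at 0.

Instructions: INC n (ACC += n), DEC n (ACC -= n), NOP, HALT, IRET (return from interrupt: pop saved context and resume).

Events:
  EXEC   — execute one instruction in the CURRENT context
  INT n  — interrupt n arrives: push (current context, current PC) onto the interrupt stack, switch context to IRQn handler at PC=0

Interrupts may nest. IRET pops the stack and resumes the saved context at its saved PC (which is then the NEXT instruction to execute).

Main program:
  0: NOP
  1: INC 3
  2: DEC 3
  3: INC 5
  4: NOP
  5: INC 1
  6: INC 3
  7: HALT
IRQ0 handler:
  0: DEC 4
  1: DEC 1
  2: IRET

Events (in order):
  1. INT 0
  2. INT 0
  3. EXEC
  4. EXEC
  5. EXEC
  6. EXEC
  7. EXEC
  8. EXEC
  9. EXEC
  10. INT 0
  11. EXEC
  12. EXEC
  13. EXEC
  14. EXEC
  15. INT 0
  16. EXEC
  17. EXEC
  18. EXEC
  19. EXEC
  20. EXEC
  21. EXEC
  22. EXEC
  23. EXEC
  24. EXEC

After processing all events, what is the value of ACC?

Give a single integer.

Event 1 (INT 0): INT 0 arrives: push (MAIN, PC=0), enter IRQ0 at PC=0 (depth now 1)
Event 2 (INT 0): INT 0 arrives: push (IRQ0, PC=0), enter IRQ0 at PC=0 (depth now 2)
Event 3 (EXEC): [IRQ0] PC=0: DEC 4 -> ACC=-4
Event 4 (EXEC): [IRQ0] PC=1: DEC 1 -> ACC=-5
Event 5 (EXEC): [IRQ0] PC=2: IRET -> resume IRQ0 at PC=0 (depth now 1)
Event 6 (EXEC): [IRQ0] PC=0: DEC 4 -> ACC=-9
Event 7 (EXEC): [IRQ0] PC=1: DEC 1 -> ACC=-10
Event 8 (EXEC): [IRQ0] PC=2: IRET -> resume MAIN at PC=0 (depth now 0)
Event 9 (EXEC): [MAIN] PC=0: NOP
Event 10 (INT 0): INT 0 arrives: push (MAIN, PC=1), enter IRQ0 at PC=0 (depth now 1)
Event 11 (EXEC): [IRQ0] PC=0: DEC 4 -> ACC=-14
Event 12 (EXEC): [IRQ0] PC=1: DEC 1 -> ACC=-15
Event 13 (EXEC): [IRQ0] PC=2: IRET -> resume MAIN at PC=1 (depth now 0)
Event 14 (EXEC): [MAIN] PC=1: INC 3 -> ACC=-12
Event 15 (INT 0): INT 0 arrives: push (MAIN, PC=2), enter IRQ0 at PC=0 (depth now 1)
Event 16 (EXEC): [IRQ0] PC=0: DEC 4 -> ACC=-16
Event 17 (EXEC): [IRQ0] PC=1: DEC 1 -> ACC=-17
Event 18 (EXEC): [IRQ0] PC=2: IRET -> resume MAIN at PC=2 (depth now 0)
Event 19 (EXEC): [MAIN] PC=2: DEC 3 -> ACC=-20
Event 20 (EXEC): [MAIN] PC=3: INC 5 -> ACC=-15
Event 21 (EXEC): [MAIN] PC=4: NOP
Event 22 (EXEC): [MAIN] PC=5: INC 1 -> ACC=-14
Event 23 (EXEC): [MAIN] PC=6: INC 3 -> ACC=-11
Event 24 (EXEC): [MAIN] PC=7: HALT

Answer: -11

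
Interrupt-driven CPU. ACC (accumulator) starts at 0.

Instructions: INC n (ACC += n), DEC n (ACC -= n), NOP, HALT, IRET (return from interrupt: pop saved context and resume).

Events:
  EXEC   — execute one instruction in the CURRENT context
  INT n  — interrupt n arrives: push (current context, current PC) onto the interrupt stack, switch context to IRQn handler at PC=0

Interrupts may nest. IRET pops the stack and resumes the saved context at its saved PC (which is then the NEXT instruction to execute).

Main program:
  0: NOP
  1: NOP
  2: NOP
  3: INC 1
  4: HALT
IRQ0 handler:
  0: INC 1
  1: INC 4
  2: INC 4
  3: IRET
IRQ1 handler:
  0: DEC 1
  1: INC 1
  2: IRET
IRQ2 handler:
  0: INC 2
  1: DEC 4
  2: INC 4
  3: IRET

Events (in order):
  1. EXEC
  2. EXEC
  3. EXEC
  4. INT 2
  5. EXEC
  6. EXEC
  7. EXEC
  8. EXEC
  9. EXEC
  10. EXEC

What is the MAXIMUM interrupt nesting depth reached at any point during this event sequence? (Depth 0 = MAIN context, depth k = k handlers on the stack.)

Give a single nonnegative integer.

Event 1 (EXEC): [MAIN] PC=0: NOP [depth=0]
Event 2 (EXEC): [MAIN] PC=1: NOP [depth=0]
Event 3 (EXEC): [MAIN] PC=2: NOP [depth=0]
Event 4 (INT 2): INT 2 arrives: push (MAIN, PC=3), enter IRQ2 at PC=0 (depth now 1) [depth=1]
Event 5 (EXEC): [IRQ2] PC=0: INC 2 -> ACC=2 [depth=1]
Event 6 (EXEC): [IRQ2] PC=1: DEC 4 -> ACC=-2 [depth=1]
Event 7 (EXEC): [IRQ2] PC=2: INC 4 -> ACC=2 [depth=1]
Event 8 (EXEC): [IRQ2] PC=3: IRET -> resume MAIN at PC=3 (depth now 0) [depth=0]
Event 9 (EXEC): [MAIN] PC=3: INC 1 -> ACC=3 [depth=0]
Event 10 (EXEC): [MAIN] PC=4: HALT [depth=0]
Max depth observed: 1

Answer: 1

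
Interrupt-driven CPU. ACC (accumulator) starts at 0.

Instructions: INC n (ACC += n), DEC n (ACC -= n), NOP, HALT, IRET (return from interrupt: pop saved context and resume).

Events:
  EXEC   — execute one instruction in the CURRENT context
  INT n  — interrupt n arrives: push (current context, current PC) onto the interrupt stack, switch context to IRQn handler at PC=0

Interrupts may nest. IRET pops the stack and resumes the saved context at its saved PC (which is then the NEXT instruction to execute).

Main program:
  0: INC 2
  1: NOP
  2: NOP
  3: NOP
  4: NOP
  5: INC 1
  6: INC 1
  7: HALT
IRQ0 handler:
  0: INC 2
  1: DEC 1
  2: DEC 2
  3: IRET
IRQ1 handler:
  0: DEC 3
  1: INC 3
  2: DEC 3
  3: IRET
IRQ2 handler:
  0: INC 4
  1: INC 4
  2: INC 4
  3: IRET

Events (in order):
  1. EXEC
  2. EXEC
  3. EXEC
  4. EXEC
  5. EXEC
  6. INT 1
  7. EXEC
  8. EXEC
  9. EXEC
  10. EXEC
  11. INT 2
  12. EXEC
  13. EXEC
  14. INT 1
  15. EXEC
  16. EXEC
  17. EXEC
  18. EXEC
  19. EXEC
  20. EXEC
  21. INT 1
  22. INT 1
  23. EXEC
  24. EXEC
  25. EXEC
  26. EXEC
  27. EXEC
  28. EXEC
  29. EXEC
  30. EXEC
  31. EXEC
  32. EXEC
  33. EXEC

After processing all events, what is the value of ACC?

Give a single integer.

Answer: 4

Derivation:
Event 1 (EXEC): [MAIN] PC=0: INC 2 -> ACC=2
Event 2 (EXEC): [MAIN] PC=1: NOP
Event 3 (EXEC): [MAIN] PC=2: NOP
Event 4 (EXEC): [MAIN] PC=3: NOP
Event 5 (EXEC): [MAIN] PC=4: NOP
Event 6 (INT 1): INT 1 arrives: push (MAIN, PC=5), enter IRQ1 at PC=0 (depth now 1)
Event 7 (EXEC): [IRQ1] PC=0: DEC 3 -> ACC=-1
Event 8 (EXEC): [IRQ1] PC=1: INC 3 -> ACC=2
Event 9 (EXEC): [IRQ1] PC=2: DEC 3 -> ACC=-1
Event 10 (EXEC): [IRQ1] PC=3: IRET -> resume MAIN at PC=5 (depth now 0)
Event 11 (INT 2): INT 2 arrives: push (MAIN, PC=5), enter IRQ2 at PC=0 (depth now 1)
Event 12 (EXEC): [IRQ2] PC=0: INC 4 -> ACC=3
Event 13 (EXEC): [IRQ2] PC=1: INC 4 -> ACC=7
Event 14 (INT 1): INT 1 arrives: push (IRQ2, PC=2), enter IRQ1 at PC=0 (depth now 2)
Event 15 (EXEC): [IRQ1] PC=0: DEC 3 -> ACC=4
Event 16 (EXEC): [IRQ1] PC=1: INC 3 -> ACC=7
Event 17 (EXEC): [IRQ1] PC=2: DEC 3 -> ACC=4
Event 18 (EXEC): [IRQ1] PC=3: IRET -> resume IRQ2 at PC=2 (depth now 1)
Event 19 (EXEC): [IRQ2] PC=2: INC 4 -> ACC=8
Event 20 (EXEC): [IRQ2] PC=3: IRET -> resume MAIN at PC=5 (depth now 0)
Event 21 (INT 1): INT 1 arrives: push (MAIN, PC=5), enter IRQ1 at PC=0 (depth now 1)
Event 22 (INT 1): INT 1 arrives: push (IRQ1, PC=0), enter IRQ1 at PC=0 (depth now 2)
Event 23 (EXEC): [IRQ1] PC=0: DEC 3 -> ACC=5
Event 24 (EXEC): [IRQ1] PC=1: INC 3 -> ACC=8
Event 25 (EXEC): [IRQ1] PC=2: DEC 3 -> ACC=5
Event 26 (EXEC): [IRQ1] PC=3: IRET -> resume IRQ1 at PC=0 (depth now 1)
Event 27 (EXEC): [IRQ1] PC=0: DEC 3 -> ACC=2
Event 28 (EXEC): [IRQ1] PC=1: INC 3 -> ACC=5
Event 29 (EXEC): [IRQ1] PC=2: DEC 3 -> ACC=2
Event 30 (EXEC): [IRQ1] PC=3: IRET -> resume MAIN at PC=5 (depth now 0)
Event 31 (EXEC): [MAIN] PC=5: INC 1 -> ACC=3
Event 32 (EXEC): [MAIN] PC=6: INC 1 -> ACC=4
Event 33 (EXEC): [MAIN] PC=7: HALT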